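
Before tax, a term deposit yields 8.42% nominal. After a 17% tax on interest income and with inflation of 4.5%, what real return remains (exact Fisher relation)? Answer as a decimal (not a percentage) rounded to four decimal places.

After-tax nominal return = 8.42% × (1 − 0.17) = 6.9886%.
1 + r = 1.069886 / 1.04500 = 1.023814
After-tax real rate = 1.023814 − 1 → 0.0238.

0.0238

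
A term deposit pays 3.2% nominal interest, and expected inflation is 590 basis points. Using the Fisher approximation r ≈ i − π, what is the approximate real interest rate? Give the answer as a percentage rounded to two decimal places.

-2.70%

r ≈ i − π = 3.2% − 5.9% = -2.70%.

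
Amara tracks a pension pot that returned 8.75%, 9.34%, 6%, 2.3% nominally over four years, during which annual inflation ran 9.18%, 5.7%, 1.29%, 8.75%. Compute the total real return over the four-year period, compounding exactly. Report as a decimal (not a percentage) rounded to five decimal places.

Compound the nominal returns: 1.0875 × 1.0934 × 1.0600 × 1.0230 = 1.289406.
Compound inflation: 1.0918 × 1.0570 × 1.0129 × 1.0875 = 1.271200.
Deflate: 1.289406 / 1.271200 = 1.014322.
Total real return = 1.014322 − 1 → 0.01432.

0.01432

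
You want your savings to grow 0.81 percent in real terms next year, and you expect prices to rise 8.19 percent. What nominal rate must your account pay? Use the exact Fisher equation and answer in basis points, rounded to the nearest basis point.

907 basis points

(1 + i) = (1 + r)(1 + π) = 1.00810 × 1.08190 = 1.09066339
i = 1.09066339 − 1, so the required nominal rate is 907 basis points.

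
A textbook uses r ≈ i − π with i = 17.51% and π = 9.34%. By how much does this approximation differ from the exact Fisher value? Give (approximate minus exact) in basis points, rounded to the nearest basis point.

70 basis points

Approximate: r ≈ 17.510% − 9.340% = 8.1700%
Exact: (1 + 0.1751)/(1 + 0.0934) − 1 = 7.4721%
Error = 8.1700% − 7.4721% = 0.6979% → 70 basis points.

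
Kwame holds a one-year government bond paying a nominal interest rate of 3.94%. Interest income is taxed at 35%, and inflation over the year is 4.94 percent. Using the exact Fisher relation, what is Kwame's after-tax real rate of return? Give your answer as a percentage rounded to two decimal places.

After-tax nominal return = 3.94% × (1 − 0.35) = 2.5610%.
1 + r = 1.02561 / 1.04940 = 0.977330
After-tax real rate = 0.977330 − 1 → -2.27%.

-2.27%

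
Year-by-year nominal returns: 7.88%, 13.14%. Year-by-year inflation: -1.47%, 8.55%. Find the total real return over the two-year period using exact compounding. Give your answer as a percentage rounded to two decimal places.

Compound the nominal returns: 1.0788 × 1.1314 = 1.220554.
Compound inflation: 0.9853 × 1.0855 = 1.069543.
Deflate: 1.220554 / 1.069543 = 1.141192.
Total real return = 1.141192 − 1 → 14.12%.

14.12%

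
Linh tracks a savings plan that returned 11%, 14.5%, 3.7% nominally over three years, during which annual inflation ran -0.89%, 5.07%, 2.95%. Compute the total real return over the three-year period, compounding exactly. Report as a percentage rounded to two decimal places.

Compound the nominal returns: 1.1100 × 1.1450 × 1.0370 = 1.317975.
Compound inflation: 0.9911 × 1.0507 × 1.0295 = 1.072069.
Deflate: 1.317975 / 1.072069 = 1.229376.
Total real return = 1.229376 − 1 → 22.94%.

22.94%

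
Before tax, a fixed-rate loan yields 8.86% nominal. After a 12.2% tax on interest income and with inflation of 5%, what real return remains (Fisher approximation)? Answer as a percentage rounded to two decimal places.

2.78%

After-tax nominal return = 8.86% × (1 − 0.122) = 7.77908%.
r ≈ 7.77908% − 5% → 2.78%.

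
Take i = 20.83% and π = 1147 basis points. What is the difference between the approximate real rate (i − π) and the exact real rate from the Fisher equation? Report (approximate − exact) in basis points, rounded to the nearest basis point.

Approximate: r ≈ 20.830% − 11.470% = 9.3600%
Exact: (1 + 0.2083)/(1 + 0.1147) − 1 = 8.3969%
Error = 9.3600% − 8.3969% = 0.9631% → 96 basis points.

96 basis points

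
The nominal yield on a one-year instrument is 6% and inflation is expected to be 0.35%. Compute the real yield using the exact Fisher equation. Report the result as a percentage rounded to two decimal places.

By the Fisher relation, 1 + r = (1 + i)/(1 + π).
1 + r = 1.06000 / 1.00350 = 1.056303
r = 1.056303 − 1 = 5.6303%, i.e. 5.63%.

5.63%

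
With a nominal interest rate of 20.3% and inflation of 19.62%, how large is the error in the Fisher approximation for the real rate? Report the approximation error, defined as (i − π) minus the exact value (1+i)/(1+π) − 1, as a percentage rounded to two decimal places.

0.11%

Approximate: r ≈ 20.300% − 19.620% = 0.6800%
Exact: (1 + 0.2030)/(1 + 0.1962) − 1 = 0.5685%
Error = 0.6800% − 0.5685% = 0.1115% → 0.11%.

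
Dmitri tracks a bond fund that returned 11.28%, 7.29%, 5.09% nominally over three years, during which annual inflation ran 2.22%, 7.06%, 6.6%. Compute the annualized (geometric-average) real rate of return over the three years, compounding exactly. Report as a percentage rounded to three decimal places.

2.456%

Compound the nominal returns: 1.1128 × 1.0729 × 1.0509 = 1.25469381.
Compound inflation: 1.0222 × 1.0706 × 1.0660 = 1.16659556.
Deflate: 1.25469381 / 1.16659556 = 1.07551738.
Annualized real rate = 1.07551738^(1/3) − 1 = 2.4564% → 2.456%.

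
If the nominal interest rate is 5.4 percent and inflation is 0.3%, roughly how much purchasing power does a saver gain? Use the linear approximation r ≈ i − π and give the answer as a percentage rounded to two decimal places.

5.10%

r ≈ i − π = 5.4% − 0.3% = 5.10%.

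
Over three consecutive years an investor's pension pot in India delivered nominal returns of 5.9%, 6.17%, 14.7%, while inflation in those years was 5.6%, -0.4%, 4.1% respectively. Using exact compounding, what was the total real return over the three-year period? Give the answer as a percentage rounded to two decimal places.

17.78%

Nominal growth factor = 1.0590 × 1.0617 × 1.1470 = 1.289618
Price-level growth factor = 1.0560 × 0.9960 × 1.0410 = 1.094899
Real growth factor = 1.289618 / 1.094899 = 1.177842
Total real return = 1.177842 − 1 → 17.78%.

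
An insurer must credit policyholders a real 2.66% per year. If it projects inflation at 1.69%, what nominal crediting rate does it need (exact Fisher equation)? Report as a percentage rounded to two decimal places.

4.39%

(1 + i) = (1 + r)(1 + π) = 1.02660 × 1.01690 = 1.04394954
i = 1.04394954 − 1, so the required nominal rate is 4.39%.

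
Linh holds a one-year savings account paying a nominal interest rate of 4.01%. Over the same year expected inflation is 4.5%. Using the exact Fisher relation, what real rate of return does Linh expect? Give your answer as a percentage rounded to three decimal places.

-0.469%

By the Fisher relation, 1 + r = (1 + i)/(1 + π).
1 + r = 1.04010 / 1.04500 = 0.995311
r = 0.995311 − 1 = -0.4689%, i.e. -0.469%.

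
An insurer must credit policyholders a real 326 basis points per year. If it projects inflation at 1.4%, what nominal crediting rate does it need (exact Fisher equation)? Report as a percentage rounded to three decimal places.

4.706%

(1 + i) = (1 + r)(1 + π) = 1.03260 × 1.01400 = 1.0470564
i = 1.0470564 − 1, so the required nominal rate is 4.706%.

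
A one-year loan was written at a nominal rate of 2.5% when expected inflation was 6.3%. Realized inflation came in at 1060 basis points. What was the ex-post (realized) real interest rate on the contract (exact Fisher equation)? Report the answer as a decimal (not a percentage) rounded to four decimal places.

-0.0732

Ex-post: (1 + 0.0250)/(1 + 0.1060) − 1 = -7.3237%
So the realized real rate is -0.0732.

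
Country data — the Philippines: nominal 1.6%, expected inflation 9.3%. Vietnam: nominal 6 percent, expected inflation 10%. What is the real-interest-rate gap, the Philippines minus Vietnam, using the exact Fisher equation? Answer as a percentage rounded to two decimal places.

The Philippines: (1 + 0.0160)/(1 + 0.0930) − 1 = -7.0448%
Vietnam: (1 + 0.0600)/(1 + 0.1000) − 1 = -3.6364%
Differential = -7.0448% − (-3.6364%) = -3.4085% → -3.41%.

-3.41%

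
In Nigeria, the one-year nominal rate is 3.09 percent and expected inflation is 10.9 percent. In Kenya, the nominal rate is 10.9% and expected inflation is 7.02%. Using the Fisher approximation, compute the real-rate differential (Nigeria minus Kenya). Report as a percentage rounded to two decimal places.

Nigeria: 3.09% − 10.9% = -7.810%
Kenya: 10.9% − 7.02% = 3.880%
Differential = -11.690% → -11.69%.

-11.69%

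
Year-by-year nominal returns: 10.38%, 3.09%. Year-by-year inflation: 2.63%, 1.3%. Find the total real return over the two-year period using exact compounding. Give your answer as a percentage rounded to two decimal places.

Nominal growth factor = 1.1038 × 1.0309 = 1.137907
Price-level growth factor = 1.0263 × 1.0130 = 1.039642
Real growth factor = 1.137907 / 1.039642 = 1.094519
Total real return = 1.094519 − 1 → 9.45%.

9.45%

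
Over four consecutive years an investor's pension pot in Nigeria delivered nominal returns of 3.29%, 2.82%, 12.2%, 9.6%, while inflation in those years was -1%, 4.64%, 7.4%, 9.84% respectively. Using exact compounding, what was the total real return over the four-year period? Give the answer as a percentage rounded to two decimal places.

6.87%

Nominal growth factor = 1.0329 × 1.0282 × 1.1220 × 1.0960 = 1.305988
Price-level growth factor = 0.9900 × 1.0464 × 1.0740 × 1.0984 = 1.222075
Real growth factor = 1.305988 / 1.222075 = 1.068665
Total real return = 1.068665 − 1 → 6.87%.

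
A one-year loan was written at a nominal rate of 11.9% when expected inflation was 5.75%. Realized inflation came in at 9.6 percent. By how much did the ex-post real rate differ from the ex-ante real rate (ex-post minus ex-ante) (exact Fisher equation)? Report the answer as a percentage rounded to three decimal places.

-3.717%

Ex-ante: (1 + 0.1190)/(1 + 0.0575) − 1 = 5.8156%
Ex-post: (1 + 0.1190)/(1 + 0.0960) − 1 = 2.0985%
Difference (ex-post − ex-ante) = -3.7171% → -3.717%.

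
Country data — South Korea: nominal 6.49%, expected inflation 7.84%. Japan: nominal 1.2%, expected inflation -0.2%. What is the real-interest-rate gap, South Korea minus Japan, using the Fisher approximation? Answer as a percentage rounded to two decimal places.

South Korea: 6.49% − 7.84% = -1.350%
Japan: 1.2% − (-0.2%) = 1.400%
Differential = -2.750% → -2.75%.

-2.75%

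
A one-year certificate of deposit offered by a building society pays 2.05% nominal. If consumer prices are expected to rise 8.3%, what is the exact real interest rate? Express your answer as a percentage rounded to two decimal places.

-5.77%

By the Fisher identity, 1 + r = (1 + i)/(1 + π).
1 + r = 1.02050 / 1.08300 = 0.942290
r = 0.942290 − 1 = -5.7710%, i.e. -5.77%.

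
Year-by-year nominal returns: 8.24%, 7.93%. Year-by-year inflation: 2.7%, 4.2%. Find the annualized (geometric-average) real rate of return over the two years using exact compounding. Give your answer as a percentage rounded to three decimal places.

Compound the nominal returns: 1.0824 × 1.0793 = 1.16823432.
Compound inflation: 1.0270 × 1.0420 = 1.07013400.
Deflate: 1.16823432 / 1.07013400 = 1.09167106.
Annualized real rate = 1.09167106^(1/2) − 1 = 4.4831% → 4.483%.

4.483%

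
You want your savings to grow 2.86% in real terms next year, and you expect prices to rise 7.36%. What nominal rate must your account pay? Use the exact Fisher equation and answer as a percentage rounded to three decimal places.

10.430%

(1 + i) = (1 + r)(1 + π) = 1.02860 × 1.07360 = 1.10430496
i = 1.10430496 − 1, so the required nominal rate is 10.430%.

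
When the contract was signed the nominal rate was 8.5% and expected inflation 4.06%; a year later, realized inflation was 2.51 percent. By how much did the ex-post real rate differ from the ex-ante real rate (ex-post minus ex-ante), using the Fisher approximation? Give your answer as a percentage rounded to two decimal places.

1.55%

Ex-ante: 8.5% − 4.06% = 4.440%
Ex-post: 8.5% − 2.51% = 5.990%
Difference (ex-post − ex-ante) = 1.5500% → 1.55%.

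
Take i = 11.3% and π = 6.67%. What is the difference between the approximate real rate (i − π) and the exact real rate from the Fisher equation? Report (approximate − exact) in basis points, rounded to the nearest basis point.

29 basis points

Approximate: r ≈ 11.300% − 6.670% = 4.6300%
Exact: (1 + 0.1130)/(1 + 0.0667) − 1 = 4.3405%
Error = 4.6300% − 4.3405% = 0.2895% → 29 basis points.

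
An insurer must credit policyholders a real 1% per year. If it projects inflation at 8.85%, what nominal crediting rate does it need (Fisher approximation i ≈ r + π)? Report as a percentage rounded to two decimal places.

9.85%

i ≈ r + π = 1% + 8.85% = 9.85%.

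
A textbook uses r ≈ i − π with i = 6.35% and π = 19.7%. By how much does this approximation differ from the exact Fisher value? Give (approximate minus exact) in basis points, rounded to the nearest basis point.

Approximate: r ≈ 6.350% − 19.700% = -13.3500%
Exact: (1 + 0.0635)/(1 + 0.1970) − 1 = -11.1529%
Error = -13.3500% − (-11.1529%) = -2.1971% → -220 basis points.

-220 basis points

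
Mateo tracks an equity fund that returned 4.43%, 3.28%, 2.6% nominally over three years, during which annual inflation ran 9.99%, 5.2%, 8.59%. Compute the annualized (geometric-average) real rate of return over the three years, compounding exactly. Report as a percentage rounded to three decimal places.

-4.146%

Compound the nominal returns: 1.0443 × 1.0328 × 1.0260 = 1.10659542.
Compound inflation: 1.0999 × 1.0520 × 1.0859 = 1.25648924.
Deflate: 1.10659542 / 1.25648924 = 0.88070425.
Annualized real rate = 0.88070425^(1/3) − 1 = -4.1460% → -4.146%.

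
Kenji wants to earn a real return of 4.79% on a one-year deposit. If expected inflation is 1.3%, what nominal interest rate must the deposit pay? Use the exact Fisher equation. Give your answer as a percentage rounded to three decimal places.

(1 + i) = (1 + r)(1 + π) = 1.04790 × 1.01300 = 1.0615227
i = 1.0615227 − 1, so the required nominal rate is 6.152%.

6.152%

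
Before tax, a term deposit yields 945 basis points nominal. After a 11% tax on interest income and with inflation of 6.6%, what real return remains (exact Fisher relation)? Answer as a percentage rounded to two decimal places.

After-tax nominal return = 9.45% × (1 − 0.11) = 8.4105%.
1 + r = 1.084105 / 1.06600 = 1.016984
After-tax real rate = 1.016984 − 1 → 1.70%.

1.70%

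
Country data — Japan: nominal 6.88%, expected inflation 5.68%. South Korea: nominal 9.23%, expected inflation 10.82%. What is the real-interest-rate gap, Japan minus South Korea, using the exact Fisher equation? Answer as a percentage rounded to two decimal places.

Japan: (1 + 0.0688)/(1 + 0.0568) − 1 = 1.1355%
South Korea: (1 + 0.0923)/(1 + 0.1082) − 1 = -1.4348%
Differential = 1.1355% − (-1.4348%) = 2.5703% → 2.57%.

2.57%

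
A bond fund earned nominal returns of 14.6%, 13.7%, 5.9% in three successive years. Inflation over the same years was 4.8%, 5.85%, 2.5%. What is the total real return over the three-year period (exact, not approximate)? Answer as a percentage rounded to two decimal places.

21.36%

Compound the nominal returns: 1.1460 × 1.1370 × 1.0590 = 1.379879.
Compound inflation: 1.0480 × 1.0585 × 1.0250 = 1.137041.
Deflate: 1.379879 / 1.137041 = 1.213571.
Total real return = 1.213571 − 1 → 21.36%.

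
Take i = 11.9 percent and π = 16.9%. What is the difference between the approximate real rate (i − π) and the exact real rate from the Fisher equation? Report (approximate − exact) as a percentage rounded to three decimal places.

-0.723%

Approximate: r ≈ 11.900% − 16.900% = -5.0000%
Exact: (1 + 0.1190)/(1 + 0.1690) − 1 = -4.2772%
Error = -5.0000% − (-4.2772%) = -0.7228% → -0.723%.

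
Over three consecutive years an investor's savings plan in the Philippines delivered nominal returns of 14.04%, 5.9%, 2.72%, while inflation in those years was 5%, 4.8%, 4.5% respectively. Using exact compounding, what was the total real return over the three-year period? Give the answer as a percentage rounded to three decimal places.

7.880%

Nominal growth factor = 1.1404 × 1.0590 × 1.0272 = 1.240533
Price-level growth factor = 1.0500 × 1.0480 × 1.0450 = 1.149918
Real growth factor = 1.240533 / 1.149918 = 1.078801
Total real return = 1.078801 − 1 → 7.880%.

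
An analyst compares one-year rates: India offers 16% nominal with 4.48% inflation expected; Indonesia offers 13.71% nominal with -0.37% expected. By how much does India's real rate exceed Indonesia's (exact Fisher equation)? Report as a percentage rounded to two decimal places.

India: (1 + 0.1600)/(1 + 0.0448) − 1 = 11.0260%
Indonesia: (1 + 0.1371)/(1 − 0.0037) − 1 = 14.1323%
Differential = 11.0260% − 14.1323% = -3.1063% → -3.11%.

-3.11%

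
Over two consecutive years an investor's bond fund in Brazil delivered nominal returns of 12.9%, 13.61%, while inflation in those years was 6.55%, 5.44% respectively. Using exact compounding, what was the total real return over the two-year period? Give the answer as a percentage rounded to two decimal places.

14.17%

Nominal growth factor = 1.1290 × 1.1361 = 1.282657
Price-level growth factor = 1.0655 × 1.0544 = 1.123463
Real growth factor = 1.282657 / 1.123463 = 1.141699
Total real return = 1.141699 − 1 → 14.17%.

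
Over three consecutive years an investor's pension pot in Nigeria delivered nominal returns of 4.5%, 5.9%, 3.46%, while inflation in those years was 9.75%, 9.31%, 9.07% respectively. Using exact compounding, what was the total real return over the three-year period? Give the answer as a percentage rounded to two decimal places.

Nominal growth factor = 1.0450 × 1.0590 × 1.0346 = 1.144945
Price-level growth factor = 1.0975 × 1.0931 × 1.0907 = 1.308488
Real growth factor = 1.144945 / 1.308488 = 0.875014
Total real return = 0.875014 − 1 → -12.50%.

-12.50%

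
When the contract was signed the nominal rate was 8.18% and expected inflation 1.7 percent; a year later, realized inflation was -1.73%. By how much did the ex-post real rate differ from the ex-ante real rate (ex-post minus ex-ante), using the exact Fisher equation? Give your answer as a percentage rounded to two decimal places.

Ex-ante: (1 + 0.0818)/(1 + 0.0170) − 1 = 6.3717%
Ex-post: (1 + 0.0818)/(1 − 0.0173) − 1 = 10.0845%
Difference (ex-post − ex-ante) = 3.7128% → 3.71%.

3.71%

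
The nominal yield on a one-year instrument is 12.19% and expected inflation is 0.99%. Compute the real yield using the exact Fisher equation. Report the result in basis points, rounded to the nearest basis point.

1109 basis points

By the Fisher relation, 1 + r = (1 + i)/(1 + π).
1 + r = 1.12190 / 1.00990 = 1.110902
r = 1.110902 − 1 = 11.0902%, i.e. 1109 basis points.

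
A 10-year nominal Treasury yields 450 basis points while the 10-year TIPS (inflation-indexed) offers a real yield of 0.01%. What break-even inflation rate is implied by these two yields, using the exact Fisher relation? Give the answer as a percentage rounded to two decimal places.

4.49%

(1 + π) = (1 + i)/(1 + r) = 1.04500 / 1.00010 = 1.044896
Break-even inflation = 1.044896 − 1 → 4.49%.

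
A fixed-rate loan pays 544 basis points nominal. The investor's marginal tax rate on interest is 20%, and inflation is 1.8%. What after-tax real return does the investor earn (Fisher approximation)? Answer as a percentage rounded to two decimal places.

2.55%

After-tax nominal return = 5.44% × (1 − 0.2) = 4.3520%.
r ≈ 4.3520% − 1.8% → 2.55%.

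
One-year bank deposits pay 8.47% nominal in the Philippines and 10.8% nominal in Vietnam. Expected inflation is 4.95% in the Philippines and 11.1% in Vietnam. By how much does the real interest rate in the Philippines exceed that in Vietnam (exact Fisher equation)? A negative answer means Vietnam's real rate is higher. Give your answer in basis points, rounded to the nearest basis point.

The Philippines: (1 + 0.0847)/(1 + 0.0495) − 1 = 3.3540%
Vietnam: (1 + 0.1080)/(1 + 0.1110) − 1 = -0.2700%
Differential = 3.3540% − (-0.2700%) = 3.6240% → 362 basis points.

362 basis points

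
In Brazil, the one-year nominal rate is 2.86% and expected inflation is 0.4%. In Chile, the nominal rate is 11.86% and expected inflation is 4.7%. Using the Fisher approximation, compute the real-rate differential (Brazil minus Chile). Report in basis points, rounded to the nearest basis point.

Brazil: 2.86% − 0.4% = 2.460%
Chile: 11.86% − 4.7% = 7.160%
Differential = -4.700% → -470 basis points.

-470 basis points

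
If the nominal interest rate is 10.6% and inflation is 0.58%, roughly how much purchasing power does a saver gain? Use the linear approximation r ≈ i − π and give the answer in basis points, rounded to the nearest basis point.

1002 basis points

r ≈ i − π = 10.6% − 0.58% = 1002 basis points.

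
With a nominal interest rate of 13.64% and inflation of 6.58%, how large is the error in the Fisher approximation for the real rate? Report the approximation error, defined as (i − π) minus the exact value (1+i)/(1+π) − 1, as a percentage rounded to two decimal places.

Approximate: r ≈ 13.640% − 6.580% = 7.0600%
Exact: (1 + 0.1364)/(1 + 0.0658) − 1 = 6.6241%
Error = 7.0600% − 6.6241% = 0.4359% → 0.44%.

0.44%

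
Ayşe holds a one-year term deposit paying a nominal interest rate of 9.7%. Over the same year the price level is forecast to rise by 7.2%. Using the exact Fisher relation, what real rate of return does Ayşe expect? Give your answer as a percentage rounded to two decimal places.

2.33%

By the Fisher relation, 1 + r = (1 + i)/(1 + π).
1 + r = 1.09700 / 1.07200 = 1.023321
r = 1.023321 − 1 = 2.3321%, i.e. 2.33%.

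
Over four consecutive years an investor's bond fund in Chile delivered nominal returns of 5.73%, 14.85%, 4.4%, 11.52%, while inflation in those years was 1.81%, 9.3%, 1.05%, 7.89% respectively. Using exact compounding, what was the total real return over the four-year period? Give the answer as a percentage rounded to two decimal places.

16.53%

Compound the nominal returns: 1.0573 × 1.1485 × 1.0440 × 1.1152 = 1.413782.
Compound inflation: 1.0181 × 1.0930 × 1.0105 × 1.0789 = 1.213188.
Deflate: 1.413782 / 1.213188 = 1.165345.
Total real return = 1.165345 − 1 → 16.53%.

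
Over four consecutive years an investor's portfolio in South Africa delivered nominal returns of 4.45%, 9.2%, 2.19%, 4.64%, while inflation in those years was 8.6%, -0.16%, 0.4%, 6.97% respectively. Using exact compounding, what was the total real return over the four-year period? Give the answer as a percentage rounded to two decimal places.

Compound the nominal returns: 1.0445 × 1.0920 × 1.0219 × 1.0464 = 1.219656.
Compound inflation: 1.0860 × 0.9984 × 1.0040 × 1.0697 = 1.164475.
Deflate: 1.219656 / 1.164475 = 1.047387.
Total real return = 1.047387 − 1 → 4.74%.

4.74%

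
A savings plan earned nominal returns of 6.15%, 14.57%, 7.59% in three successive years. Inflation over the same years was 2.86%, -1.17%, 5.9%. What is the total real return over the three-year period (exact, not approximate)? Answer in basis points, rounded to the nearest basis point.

2154 basis points

Compound the nominal returns: 1.0615 × 1.1457 × 1.0759 = 1.308467.
Compound inflation: 1.0286 × 0.9883 × 1.0590 = 1.076543.
Deflate: 1.308467 / 1.076543 = 1.215434.
Total real return = 1.215434 − 1 → 2154 basis points.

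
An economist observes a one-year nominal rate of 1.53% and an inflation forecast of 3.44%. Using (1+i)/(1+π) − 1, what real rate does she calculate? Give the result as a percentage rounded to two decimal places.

1 + r = 1.01530 / 1.03440 = 0.981535
r = 0.981535 − 1 = -1.8465%, i.e. -1.85%.

-1.85%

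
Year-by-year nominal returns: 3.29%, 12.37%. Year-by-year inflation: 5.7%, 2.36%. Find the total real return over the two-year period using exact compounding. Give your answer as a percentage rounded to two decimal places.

Compound the nominal returns: 1.0329 × 1.1237 = 1.160670.
Compound inflation: 1.0570 × 1.0236 = 1.081945.
Deflate: 1.160670 / 1.081945 = 1.072762.
Total real return = 1.072762 − 1 → 7.28%.

7.28%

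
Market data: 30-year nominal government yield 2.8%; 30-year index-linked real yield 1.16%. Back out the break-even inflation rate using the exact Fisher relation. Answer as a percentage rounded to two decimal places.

1.62%

(1 + π) = (1 + i)/(1 + r) = 1.02800 / 1.01160 = 1.016212
Break-even inflation = 1.016212 − 1 → 1.62%.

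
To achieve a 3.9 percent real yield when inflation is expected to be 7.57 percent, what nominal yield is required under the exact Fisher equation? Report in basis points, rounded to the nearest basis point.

(1 + i) = (1 + r)(1 + π) = 1.03900 × 1.07570 = 1.1176523
i = 1.1176523 − 1, so the required nominal rate is 1177 basis points.

1177 basis points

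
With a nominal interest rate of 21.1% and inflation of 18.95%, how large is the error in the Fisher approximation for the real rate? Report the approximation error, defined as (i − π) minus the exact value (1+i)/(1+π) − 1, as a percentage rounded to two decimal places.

Approximate: r ≈ 21.100% − 18.950% = 2.1500%
Exact: (1 + 0.2110)/(1 + 0.1895) − 1 = 1.8075%
Error = 2.1500% − 1.8075% = 0.3425% → 0.34%.

0.34%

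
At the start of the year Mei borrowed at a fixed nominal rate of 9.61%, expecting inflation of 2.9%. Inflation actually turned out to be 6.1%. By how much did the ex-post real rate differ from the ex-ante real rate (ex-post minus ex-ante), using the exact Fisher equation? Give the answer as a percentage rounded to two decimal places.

Ex-ante: (1 + 0.0961)/(1 + 0.0290) − 1 = 6.5209%
Ex-post: (1 + 0.0961)/(1 + 0.0610) − 1 = 3.3082%
Difference (ex-post − ex-ante) = -3.2127% → -3.21%.

-3.21%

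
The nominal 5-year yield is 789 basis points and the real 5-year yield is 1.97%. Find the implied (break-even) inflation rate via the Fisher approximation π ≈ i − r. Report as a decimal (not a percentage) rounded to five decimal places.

0.05920

π ≈ i − r = 7.89% − 1.97% → 0.05920.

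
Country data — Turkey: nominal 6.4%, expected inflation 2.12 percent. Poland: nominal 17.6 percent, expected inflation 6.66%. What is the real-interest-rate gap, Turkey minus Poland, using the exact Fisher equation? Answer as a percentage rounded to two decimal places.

-6.07%

Turkey: (1 + 0.0640)/(1 + 0.0212) − 1 = 4.1911%
Poland: (1 + 0.1760)/(1 + 0.0666) − 1 = 10.2569%
Differential = 4.1911% − 10.2569% = -6.0657% → -6.07%.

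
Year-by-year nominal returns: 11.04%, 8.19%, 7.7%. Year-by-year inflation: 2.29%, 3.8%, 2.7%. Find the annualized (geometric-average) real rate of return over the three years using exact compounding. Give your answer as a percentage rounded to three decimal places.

Nominal growth factor = 1.1104 × 1.0819 × 1.0770 = 1.29384508
Price-level growth factor = 1.0229 × 1.0380 × 1.0270 = 1.09043800
Real growth factor = 1.29384508 / 1.09043800 = 1.18653704
Annualized real rate = 1.18653704^(1/3) − 1 = 5.8670% → 5.867%.

5.867%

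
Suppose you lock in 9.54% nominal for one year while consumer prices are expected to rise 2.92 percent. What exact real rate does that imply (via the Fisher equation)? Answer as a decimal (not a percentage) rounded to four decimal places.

1 + r = 1.09540 / 1.02920 = 1.064322
r = 1.064322 − 1 = 6.4322%, i.e. 0.0643.

0.0643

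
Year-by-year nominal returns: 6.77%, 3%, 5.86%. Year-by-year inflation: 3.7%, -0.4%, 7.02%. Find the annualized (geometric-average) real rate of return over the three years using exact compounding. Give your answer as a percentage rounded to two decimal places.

Compound the nominal returns: 1.0677 × 1.0300 × 1.0586 = 1.16417524.
Compound inflation: 1.0370 × 0.9960 × 1.0702 = 1.10535821.
Deflate: 1.16417524 / 1.10535821 = 1.05321083.
Annualized real rate = 1.05321083^(1/3) − 1 = 1.7431% → 1.74%.

1.74%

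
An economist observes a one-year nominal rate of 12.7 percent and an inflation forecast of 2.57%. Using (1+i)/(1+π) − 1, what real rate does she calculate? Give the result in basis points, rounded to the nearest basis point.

By the Fisher identity, 1 + r = (1 + i)/(1 + π).
1 + r = 1.12700 / 1.02570 = 1.098762
r = 1.098762 − 1 = 9.8762%, i.e. 988 basis points.

988 basis points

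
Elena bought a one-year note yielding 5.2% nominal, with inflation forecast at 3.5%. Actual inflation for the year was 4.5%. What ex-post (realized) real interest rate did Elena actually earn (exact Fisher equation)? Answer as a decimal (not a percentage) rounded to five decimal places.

0.00670

Ex-post: (1 + 0.0520)/(1 + 0.0450) − 1 = 0.6699%
So the realized real rate is 0.00670.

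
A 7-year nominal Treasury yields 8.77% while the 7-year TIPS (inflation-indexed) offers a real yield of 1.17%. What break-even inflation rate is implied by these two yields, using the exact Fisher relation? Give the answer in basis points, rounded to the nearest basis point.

751 basis points

(1 + π) = (1 + i)/(1 + r) = 1.08770 / 1.01170 = 1.075121
Break-even inflation = 1.075121 − 1 → 751 basis points.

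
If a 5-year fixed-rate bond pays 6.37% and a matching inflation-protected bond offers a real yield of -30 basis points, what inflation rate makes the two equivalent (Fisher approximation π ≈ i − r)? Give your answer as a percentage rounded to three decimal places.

6.670%

π ≈ i − r = 6.37% − (-0.3%) → 6.670%.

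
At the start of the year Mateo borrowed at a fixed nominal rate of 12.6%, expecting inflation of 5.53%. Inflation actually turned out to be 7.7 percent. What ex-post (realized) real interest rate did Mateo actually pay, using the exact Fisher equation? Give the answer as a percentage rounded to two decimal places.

Ex-post: (1 + 0.1260)/(1 + 0.0770) − 1 = 4.5497%
So the realized real rate is 4.55%.

4.55%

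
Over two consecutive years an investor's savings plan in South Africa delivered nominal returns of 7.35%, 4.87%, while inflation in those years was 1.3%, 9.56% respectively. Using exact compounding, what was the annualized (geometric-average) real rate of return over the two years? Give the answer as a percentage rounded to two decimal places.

0.72%

Nominal growth factor = 1.0735 × 1.0487 = 1.12577945
Price-level growth factor = 1.0130 × 1.0956 = 1.10984280
Real growth factor = 1.12577945 / 1.10984280 = 1.01435938
Annualized real rate = 1.01435938^(1/2) − 1 = 0.7154% → 0.72%.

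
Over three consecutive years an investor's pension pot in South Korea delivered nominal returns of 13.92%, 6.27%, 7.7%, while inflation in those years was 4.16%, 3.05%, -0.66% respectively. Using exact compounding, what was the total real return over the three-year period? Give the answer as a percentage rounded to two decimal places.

Compound the nominal returns: 1.1392 × 1.0627 × 1.0770 = 1.303846.
Compound inflation: 1.0416 × 1.0305 × 0.9934 = 1.066285.
Deflate: 1.303846 / 1.066285 = 1.222794.
Total real return = 1.222794 − 1 → 22.28%.

22.28%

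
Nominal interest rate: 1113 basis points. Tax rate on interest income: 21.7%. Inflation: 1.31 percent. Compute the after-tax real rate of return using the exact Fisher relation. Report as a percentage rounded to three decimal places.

After-tax nominal return = 11.13% × (1 − 0.217) = 8.71479%.
1 + r = 1.0871479 / 1.01310 = 1.073090
After-tax real rate = 1.073090 − 1 → 7.309%.

7.309%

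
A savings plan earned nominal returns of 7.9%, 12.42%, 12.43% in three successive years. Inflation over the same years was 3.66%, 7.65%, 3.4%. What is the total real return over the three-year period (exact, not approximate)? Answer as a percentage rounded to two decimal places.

Compound the nominal returns: 1.0790 × 1.1242 × 1.1243 = 1.363789.
Compound inflation: 1.0366 × 1.0765 × 1.0340 = 1.153840.
Deflate: 1.363789 / 1.153840 = 1.181956.
Total real return = 1.181956 − 1 → 18.20%.

18.20%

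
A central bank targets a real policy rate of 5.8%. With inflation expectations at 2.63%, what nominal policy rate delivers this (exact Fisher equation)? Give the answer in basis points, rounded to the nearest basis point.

858 basis points

(1 + i) = (1 + r)(1 + π) = 1.05800 × 1.02630 = 1.0858254
i = 1.0858254 − 1, so the required nominal rate is 858 basis points.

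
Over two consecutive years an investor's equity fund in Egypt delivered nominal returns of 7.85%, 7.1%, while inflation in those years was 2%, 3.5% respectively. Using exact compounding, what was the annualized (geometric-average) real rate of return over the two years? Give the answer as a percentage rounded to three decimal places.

4.601%

Nominal growth factor = 1.0785 × 1.0710 = 1.15507350
Price-level growth factor = 1.0200 × 1.0350 = 1.05570000
Real growth factor = 1.15507350 / 1.05570000 = 1.09413043
Annualized real rate = 1.09413043^(1/2) − 1 = 4.6007% → 4.601%.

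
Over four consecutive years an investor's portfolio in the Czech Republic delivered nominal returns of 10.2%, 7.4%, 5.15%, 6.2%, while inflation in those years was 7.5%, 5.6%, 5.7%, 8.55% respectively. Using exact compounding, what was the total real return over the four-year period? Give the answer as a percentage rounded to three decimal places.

1.471%

Compound the nominal returns: 1.1020 × 1.0740 × 1.0515 × 1.0620 = 1.321660.
Compound inflation: 1.0750 × 1.0560 × 1.0570 × 1.0855 = 1.302498.
Deflate: 1.321660 / 1.302498 = 1.014711.
Total real return = 1.014711 − 1 → 1.471%.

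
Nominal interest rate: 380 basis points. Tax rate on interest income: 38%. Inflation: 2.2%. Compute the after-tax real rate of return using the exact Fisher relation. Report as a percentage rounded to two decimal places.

0.15%

After-tax nominal return = 3.8% × (1 − 0.38) = 2.3560%.
1 + r = 1.02356 / 1.02200 = 1.001526
After-tax real rate = 1.001526 − 1 → 0.15%.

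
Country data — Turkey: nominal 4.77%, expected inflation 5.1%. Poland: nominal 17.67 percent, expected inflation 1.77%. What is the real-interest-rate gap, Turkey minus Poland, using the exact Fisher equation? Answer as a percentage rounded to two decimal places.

Turkey: (1 + 0.0477)/(1 + 0.0510) − 1 = -0.3140%
Poland: (1 + 0.1767)/(1 + 0.0177) − 1 = 15.6235%
Differential = -0.3140% − 15.6235% = -15.9375% → -15.94%.

-15.94%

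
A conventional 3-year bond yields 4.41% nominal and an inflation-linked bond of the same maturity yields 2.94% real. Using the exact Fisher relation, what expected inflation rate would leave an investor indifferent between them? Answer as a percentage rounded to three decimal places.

(1 + π) = (1 + i)/(1 + r) = 1.04410 / 1.02940 = 1.014280
Break-even inflation = 1.014280 − 1 → 1.428%.

1.428%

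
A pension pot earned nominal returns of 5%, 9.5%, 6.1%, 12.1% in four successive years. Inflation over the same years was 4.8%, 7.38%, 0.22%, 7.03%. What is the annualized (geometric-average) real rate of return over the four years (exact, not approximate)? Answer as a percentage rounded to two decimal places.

Compound the nominal returns: 1.0500 × 1.0950 × 1.0610 × 1.1210 = 1.36749080.
Compound inflation: 1.0480 × 1.0738 × 1.0022 × 1.0703 = 1.20710377.
Deflate: 1.36749080 / 1.20710377 = 1.13286930.
Annualized real rate = 1.13286930^(1/4) − 1 = 3.1680% → 3.17%.

3.17%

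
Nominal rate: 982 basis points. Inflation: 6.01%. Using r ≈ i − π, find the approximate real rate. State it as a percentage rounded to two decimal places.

r ≈ i − π = 9.82% − 6.01% = 3.81%.

3.81%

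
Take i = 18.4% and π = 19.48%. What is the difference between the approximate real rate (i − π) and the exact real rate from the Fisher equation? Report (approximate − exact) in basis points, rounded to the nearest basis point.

-18 basis points

Approximate: r ≈ 18.400% − 19.480% = -1.0800%
Exact: (1 + 0.1840)/(1 + 0.1948) − 1 = -0.9039%
Error = -1.0800% − (-0.9039%) = -0.1761% → -18 basis points.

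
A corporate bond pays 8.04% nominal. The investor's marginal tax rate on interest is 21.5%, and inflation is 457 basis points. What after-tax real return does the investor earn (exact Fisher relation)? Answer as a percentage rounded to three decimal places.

1.665%

After-tax nominal return = 8.04% × (1 − 0.215) = 6.3114%.
1 + r = 1.063114 / 1.04570 = 1.016653
After-tax real rate = 1.016653 − 1 → 1.665%.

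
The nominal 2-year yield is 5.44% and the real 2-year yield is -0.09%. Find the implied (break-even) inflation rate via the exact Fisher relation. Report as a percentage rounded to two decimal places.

5.53%

(1 + π) = (1 + i)/(1 + r) = 1.05440 / 0.99910 = 1.0553498
Break-even inflation = 1.0553498 − 1 → 5.53%.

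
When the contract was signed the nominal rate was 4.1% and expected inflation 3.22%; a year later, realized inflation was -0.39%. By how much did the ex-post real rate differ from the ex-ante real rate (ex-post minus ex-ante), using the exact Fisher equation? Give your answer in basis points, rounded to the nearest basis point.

366 basis points

Ex-ante: (1 + 0.0410)/(1 + 0.0322) − 1 = 0.85255%
Ex-post: (1 + 0.0410)/(1 − 0.0039) − 1 = 4.50758%
Difference (ex-post − ex-ante) = 3.65503% → 366 basis points.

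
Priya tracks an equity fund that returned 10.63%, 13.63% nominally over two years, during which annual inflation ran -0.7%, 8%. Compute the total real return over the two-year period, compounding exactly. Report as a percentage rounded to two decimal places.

17.22%

Compound the nominal returns: 1.1063 × 1.1363 = 1.257089.
Compound inflation: 0.9930 × 1.0800 = 1.072440.
Deflate: 1.257089 / 1.072440 = 1.172176.
Total real return = 1.172176 − 1 → 17.22%.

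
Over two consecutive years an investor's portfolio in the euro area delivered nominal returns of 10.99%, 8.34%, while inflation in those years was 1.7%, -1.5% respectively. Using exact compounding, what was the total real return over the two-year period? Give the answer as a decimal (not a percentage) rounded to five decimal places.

Nominal growth factor = 1.1099 × 1.0834 = 1.202466
Price-level growth factor = 1.0170 × 0.9850 = 1.001745
Real growth factor = 1.202466 / 1.001745 = 1.200371
Total real return = 1.200371 − 1 → 0.20037.

0.20037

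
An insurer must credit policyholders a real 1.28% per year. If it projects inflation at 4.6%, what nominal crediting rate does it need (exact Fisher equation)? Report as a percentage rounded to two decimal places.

(1 + i) = (1 + r)(1 + π) = 1.01280 × 1.04600 = 1.0593888
i = 1.0593888 − 1, so the required nominal rate is 5.94%.

5.94%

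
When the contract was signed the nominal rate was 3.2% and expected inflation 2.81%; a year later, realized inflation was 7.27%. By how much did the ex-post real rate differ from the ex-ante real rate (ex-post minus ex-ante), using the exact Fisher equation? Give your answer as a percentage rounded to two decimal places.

Ex-ante: (1 + 0.0320)/(1 + 0.0281) − 1 = 0.3793%
Ex-post: (1 + 0.0320)/(1 + 0.0727) − 1 = -3.7942%
Difference (ex-post − ex-ante) = -4.1735% → -4.17%.

-4.17%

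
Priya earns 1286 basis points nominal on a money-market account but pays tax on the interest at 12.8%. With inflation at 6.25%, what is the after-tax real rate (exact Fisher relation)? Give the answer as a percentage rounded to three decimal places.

4.672%

After-tax nominal return = 12.86% × (1 − 0.128) = 11.21392%.
1 + r = 1.1121392 / 1.06250 = 1.046719
After-tax real rate = 1.046719 − 1 → 4.672%.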